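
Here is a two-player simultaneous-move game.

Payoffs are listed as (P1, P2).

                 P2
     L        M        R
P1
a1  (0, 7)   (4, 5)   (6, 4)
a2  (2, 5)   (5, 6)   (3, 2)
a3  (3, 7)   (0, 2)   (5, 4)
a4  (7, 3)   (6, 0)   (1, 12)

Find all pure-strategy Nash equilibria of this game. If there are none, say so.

P1 against L: payoffs 0, 2, 3, 7 → best response a4.
P1 against M: payoffs 4, 5, 0, 6 → best response a4.
P1 against R: payoffs 6, 3, 5, 1 → best response a1.
P2 against a1: payoffs 7, 5, 4 → best response L.
P2 against a2: payoffs 5, 6, 2 → best response M.
P2 against a3: payoffs 7, 2, 4 → best response L.
P2 against a4: payoffs 3, 0, 12 → best response R.
No profile is a mutual best response for all players.

There is no pure-strategy Nash equilibrium.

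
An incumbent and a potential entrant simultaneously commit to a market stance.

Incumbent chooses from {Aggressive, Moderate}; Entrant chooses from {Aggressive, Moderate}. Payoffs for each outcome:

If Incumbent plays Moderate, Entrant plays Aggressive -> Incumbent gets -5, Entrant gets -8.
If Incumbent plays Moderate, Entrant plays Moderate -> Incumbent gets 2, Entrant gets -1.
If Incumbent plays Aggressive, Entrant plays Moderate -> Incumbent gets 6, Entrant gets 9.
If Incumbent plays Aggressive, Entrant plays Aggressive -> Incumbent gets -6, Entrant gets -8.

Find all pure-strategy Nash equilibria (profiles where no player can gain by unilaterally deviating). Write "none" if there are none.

Pure NE: (Aggressive, Moderate)

Incumbent against Aggressive: payoffs -6, -5 → best response Moderate.
Incumbent against Moderate: payoffs 6, 2 → best response Aggressive.
Entrant against Aggressive: payoffs -8, 9 → best response Moderate.
Entrant against Moderate: payoffs -8, -1 → best response Moderate.
Mutual best responses: (Aggressive, Moderate).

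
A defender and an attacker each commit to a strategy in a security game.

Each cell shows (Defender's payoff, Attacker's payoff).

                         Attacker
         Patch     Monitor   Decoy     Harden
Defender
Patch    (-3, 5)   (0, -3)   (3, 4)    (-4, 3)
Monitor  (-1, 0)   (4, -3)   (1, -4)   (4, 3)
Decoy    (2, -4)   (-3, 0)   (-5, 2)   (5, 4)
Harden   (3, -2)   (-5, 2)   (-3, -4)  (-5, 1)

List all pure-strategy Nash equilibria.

The unique pure-strategy Nash equilibrium is (Decoy, Harden).

Defender against Patch: payoffs -3, -1, 2, 3 → best response Harden.
Defender against Monitor: payoffs 0, 4, -3, -5 → best response Monitor.
Defender against Decoy: payoffs 3, 1, -5, -3 → best response Patch.
Defender against Harden: payoffs -4, 4, 5, -5 → best response Decoy.
Attacker against Patch: payoffs 5, -3, 4, 3 → best response Patch.
Attacker against Monitor: payoffs 0, -3, -4, 3 → best response Harden.
Attacker against Decoy: payoffs -4, 0, 2, 4 → best response Harden.
Attacker against Harden: payoffs -2, 2, -4, 1 → best response Monitor.
Mutual best responses: (Decoy, Harden).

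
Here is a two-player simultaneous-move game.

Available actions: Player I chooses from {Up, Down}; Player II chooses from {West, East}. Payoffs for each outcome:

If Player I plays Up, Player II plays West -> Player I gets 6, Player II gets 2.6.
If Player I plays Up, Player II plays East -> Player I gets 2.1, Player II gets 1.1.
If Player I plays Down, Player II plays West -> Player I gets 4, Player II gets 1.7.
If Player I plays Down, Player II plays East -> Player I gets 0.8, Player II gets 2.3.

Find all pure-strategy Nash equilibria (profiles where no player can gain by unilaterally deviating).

The unique pure-strategy Nash equilibrium is (Up, West).

Player I against West: payoffs 6, 4 → best response Up.
Player I against East: payoffs 2.1, 0.8 → best response Up.
Player II against Up: payoffs 2.6, 1.1 → best response West.
Player II against Down: payoffs 1.7, 2.3 → best response East.
Mutual best responses: (Up, West).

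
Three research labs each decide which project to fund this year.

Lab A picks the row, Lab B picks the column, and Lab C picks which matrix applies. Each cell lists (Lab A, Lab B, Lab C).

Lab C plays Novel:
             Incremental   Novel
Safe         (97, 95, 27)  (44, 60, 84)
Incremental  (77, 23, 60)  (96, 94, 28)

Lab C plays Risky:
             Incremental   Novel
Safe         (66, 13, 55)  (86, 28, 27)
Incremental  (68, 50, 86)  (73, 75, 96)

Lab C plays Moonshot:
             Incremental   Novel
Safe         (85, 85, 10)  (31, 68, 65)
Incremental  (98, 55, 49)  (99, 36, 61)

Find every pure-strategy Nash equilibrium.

For each strategy profile, look for a profitable unilateral deviation.
(Safe, Incremental, Novel): Lab C can switch to Risky (27 → 55). Not NE.
(Safe, Incremental, Risky): Lab A can switch to Incremental (66 → 68). Not NE.
(Safe, Incremental, Moonshot): Lab A can switch to Incremental (85 → 98). Not NE.
(Safe, Novel, Novel): Lab A can switch to Incremental (44 → 96). Not NE.
(Safe, Novel, Risky): Lab C can switch to Novel (27 → 84). Not NE.
(Safe, Novel, Moonshot): Lab A can switch to Incremental (31 → 99). Not NE.
(Incremental, Incremental, Novel): Lab A can switch to Safe (77 → 97). Not NE.
(Incremental, Incremental, Risky): Lab B can switch to Novel (50 → 75). Not NE.
(Incremental, Incremental, Moonshot): Lab C can switch to Novel (49 → 60). Not NE.
(Incremental, Novel, Novel): Lab C can switch to Risky (28 → 96). Not NE.
(The remaining 2 profiles each have a profitable deviation by the same check.)

There is no pure-strategy Nash equilibrium.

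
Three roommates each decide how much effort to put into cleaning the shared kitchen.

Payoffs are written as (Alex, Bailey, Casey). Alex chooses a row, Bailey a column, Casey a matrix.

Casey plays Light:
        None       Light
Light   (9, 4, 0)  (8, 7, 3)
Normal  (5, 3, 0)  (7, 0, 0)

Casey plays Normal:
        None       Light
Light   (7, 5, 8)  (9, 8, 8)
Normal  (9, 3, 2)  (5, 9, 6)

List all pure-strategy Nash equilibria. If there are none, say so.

Pure NE: (Light, Light, Normal)

(Light, None, Light): Bailey can switch to Light (4 → 7). Not NE.
(Light, None, Normal): Alex can switch to Normal (7 → 9). Not NE.
(Light, Light, Light): Casey can switch to Normal (3 → 8). Not NE.
(Light, Light, Normal): Alex gets 9, best alternative 5; Bailey gets 8, best alternative 5; Casey gets 8, best alternative 3. No profitable deviation — NE.
(Normal, None, Light): Alex can switch to Light (5 → 9). Not NE.
(Normal, None, Normal): Bailey can switch to Light (3 → 9). Not NE.
(Normal, Light, Light): Alex can switch to Light (7 → 8). Not NE.
(Normal, Light, Normal): Alex can switch to Light (5 → 9). Not NE.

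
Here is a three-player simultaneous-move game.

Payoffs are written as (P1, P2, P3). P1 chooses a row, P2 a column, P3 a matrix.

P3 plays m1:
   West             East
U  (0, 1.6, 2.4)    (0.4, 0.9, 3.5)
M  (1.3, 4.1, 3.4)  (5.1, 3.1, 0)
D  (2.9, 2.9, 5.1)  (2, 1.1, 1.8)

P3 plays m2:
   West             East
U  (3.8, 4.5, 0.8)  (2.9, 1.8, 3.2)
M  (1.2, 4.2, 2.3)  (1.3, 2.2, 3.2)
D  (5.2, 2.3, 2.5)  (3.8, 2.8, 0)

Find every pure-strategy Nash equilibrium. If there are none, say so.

For each player, find the best response to each opponent profile; mutual best responses are the pure NE.
P1 against (West, m1): payoffs 0, 1.3, 2.9 → best response D.
P1 against (West, m2): payoffs 3.8, 1.2, 5.2 → best response D.
P1 against (East, m1): payoffs 0.4, 5.1, 2 → best response M.
P1 against (East, m2): payoffs 2.9, 1.3, 3.8 → best response D.
P2 against (U, m1): payoffs 1.6, 0.9 → best response West.
P2 against (U, m2): payoffs 4.5, 1.8 → best response West.
P2 against (M, m1): payoffs 4.1, 3.1 → best response West.
P2 against (M, m2): payoffs 4.2, 2.2 → best response West.
P2 against (D, m1): payoffs 2.9, 1.1 → best response West.
P2 against (D, m2): payoffs 2.3, 2.8 → best response East.
P3 against (U, West): payoffs 2.4, 0.8 → best response m1.
P3 against (U, East): payoffs 3.5, 3.2 → best response m1.
P3 against (M, West): payoffs 3.4, 2.3 → best response m1.
P3 against (M, East): payoffs 0, 3.2 → best response m2.
P3 against (D, West): payoffs 5.1, 2.5 → best response m1.
P3 against (D, East): payoffs 1.8, 0 → best response m1.
Mutual best responses: (D, West, m1).

(D, West, m1)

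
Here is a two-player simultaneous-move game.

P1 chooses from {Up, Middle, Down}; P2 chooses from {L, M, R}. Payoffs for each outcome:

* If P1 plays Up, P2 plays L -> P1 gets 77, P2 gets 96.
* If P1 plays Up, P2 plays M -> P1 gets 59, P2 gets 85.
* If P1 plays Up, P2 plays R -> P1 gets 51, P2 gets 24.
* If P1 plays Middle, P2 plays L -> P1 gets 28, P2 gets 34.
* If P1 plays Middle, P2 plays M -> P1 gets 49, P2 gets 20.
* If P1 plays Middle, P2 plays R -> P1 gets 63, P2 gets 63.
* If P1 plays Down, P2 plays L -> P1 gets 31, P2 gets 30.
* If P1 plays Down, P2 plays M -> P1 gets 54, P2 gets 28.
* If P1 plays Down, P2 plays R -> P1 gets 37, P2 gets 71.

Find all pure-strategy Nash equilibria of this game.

P1 against L: payoffs 77, 28, 31 → best response Up.
P1 against M: payoffs 59, 49, 54 → best response Up.
P1 against R: payoffs 51, 63, 37 → best response Middle.
P2 against Up: payoffs 96, 85, 24 → best response L.
P2 against Middle: payoffs 34, 20, 63 → best response R.
P2 against Down: payoffs 30, 28, 71 → best response R.
Mutual best responses: (Up, L); (Middle, R).

The pure Nash equilibria are (Up, L); (Middle, R).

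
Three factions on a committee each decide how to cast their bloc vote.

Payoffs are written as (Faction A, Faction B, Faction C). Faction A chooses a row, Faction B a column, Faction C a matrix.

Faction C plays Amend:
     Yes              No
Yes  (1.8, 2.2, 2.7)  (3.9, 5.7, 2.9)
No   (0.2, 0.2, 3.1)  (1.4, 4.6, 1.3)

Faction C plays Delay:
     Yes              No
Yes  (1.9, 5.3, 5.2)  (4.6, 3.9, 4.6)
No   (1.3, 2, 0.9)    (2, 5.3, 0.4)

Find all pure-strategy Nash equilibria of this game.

For each player, find the best response to each opponent profile; mutual best responses are the pure NE.
Faction A against (Yes, Amend): payoffs 1.8, 0.2 → best response Yes.
Faction A against (Yes, Delay): payoffs 1.9, 1.3 → best response Yes.
Faction A against (No, Amend): payoffs 3.9, 1.4 → best response Yes.
Faction A against (No, Delay): payoffs 4.6, 2 → best response Yes.
Faction B against (Yes, Amend): payoffs 2.2, 5.7 → best response No.
Faction B against (Yes, Delay): payoffs 5.3, 3.9 → best response Yes.
Faction B against (No, Amend): payoffs 0.2, 4.6 → best response No.
Faction B against (No, Delay): payoffs 2, 5.3 → best response No.
Faction C against (Yes, Yes): payoffs 2.7, 5.2 → best response Delay.
Faction C against (Yes, No): payoffs 2.9, 4.6 → best response Delay.
Faction C against (No, Yes): payoffs 3.1, 0.9 → best response Amend.
Faction C against (No, No): payoffs 1.3, 0.4 → best response Amend.
Mutual best responses: (Yes, Yes, Delay).

Pure NE: (Yes, Yes, Delay)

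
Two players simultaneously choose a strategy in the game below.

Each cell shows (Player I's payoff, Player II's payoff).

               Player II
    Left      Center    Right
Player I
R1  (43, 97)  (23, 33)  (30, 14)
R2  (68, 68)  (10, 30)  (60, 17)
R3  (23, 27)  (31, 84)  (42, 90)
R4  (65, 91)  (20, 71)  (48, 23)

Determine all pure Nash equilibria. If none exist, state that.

(R2, Left)

(R1, Left): Player I can switch to R2 (43 → 68). Not NE.
(R1, Center): Player I can switch to R3 (23 → 31). Not NE.
(R1, Right): Player I can switch to R2 (30 → 60). Not NE.
(R2, Left): Player I gets 68, best alternative 65; Player II gets 68, best alternative 30. No profitable deviation — NE.
(R2, Center): Player I can switch to R1 (10 → 23). Not NE.
(R2, Right): Player II can switch to Left (17 → 68). Not NE.
(R3, Left): Player I can switch to R1 (23 → 43). Not NE.
(R3, Center): Player II can switch to Right (84 → 90). Not NE.
(R3, Right): Player I can switch to R2 (42 → 60). Not NE.
(The remaining 3 profiles each have a profitable deviation by the same check.)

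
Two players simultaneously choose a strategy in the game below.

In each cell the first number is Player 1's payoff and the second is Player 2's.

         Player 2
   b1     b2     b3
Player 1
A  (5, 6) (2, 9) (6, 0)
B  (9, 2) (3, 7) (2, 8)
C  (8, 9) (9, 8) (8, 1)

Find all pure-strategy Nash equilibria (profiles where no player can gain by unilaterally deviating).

For each strategy profile, look for a profitable unilateral deviation.
(A, b1): Player 1 can switch to B (5 → 9). Not NE.
(A, b2): Player 1 can switch to B (2 → 3). Not NE.
(A, b3): Player 1 can switch to C (6 → 8). Not NE.
(B, b1): Player 2 can switch to b2 (2 → 7). Not NE.
(B, b2): Player 1 can switch to C (3 → 9). Not NE.
(B, b3): Player 1 can switch to A (2 → 6). Not NE.
(C, b1): Player 1 can switch to B (8 → 9). Not NE.
(C, b2): Player 2 can switch to b1 (8 → 9). Not NE.
(The remaining 1 profile has a profitable deviation by the same check.)

There is no pure-strategy Nash equilibrium.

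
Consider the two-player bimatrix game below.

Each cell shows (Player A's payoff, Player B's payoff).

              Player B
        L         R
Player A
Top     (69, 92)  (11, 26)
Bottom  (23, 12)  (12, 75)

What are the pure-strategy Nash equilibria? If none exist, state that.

The pure Nash equilibria are (Top, L), (Bottom, R).

Check each profile: it is a Nash equilibrium iff no player can strictly gain by switching unilaterally.
(Top, L): Player A gets 69, best alternative 23; Player B gets 92, best alternative 26. No profitable deviation — NE.
(Top, R): Player A can switch to Bottom (11 → 12). Not NE.
(Bottom, L): Player A can switch to Top (23 → 69). Not NE.
(Bottom, R): Player A gets 12, best alternative 11; Player B gets 75, best alternative 12. No profitable deviation — NE.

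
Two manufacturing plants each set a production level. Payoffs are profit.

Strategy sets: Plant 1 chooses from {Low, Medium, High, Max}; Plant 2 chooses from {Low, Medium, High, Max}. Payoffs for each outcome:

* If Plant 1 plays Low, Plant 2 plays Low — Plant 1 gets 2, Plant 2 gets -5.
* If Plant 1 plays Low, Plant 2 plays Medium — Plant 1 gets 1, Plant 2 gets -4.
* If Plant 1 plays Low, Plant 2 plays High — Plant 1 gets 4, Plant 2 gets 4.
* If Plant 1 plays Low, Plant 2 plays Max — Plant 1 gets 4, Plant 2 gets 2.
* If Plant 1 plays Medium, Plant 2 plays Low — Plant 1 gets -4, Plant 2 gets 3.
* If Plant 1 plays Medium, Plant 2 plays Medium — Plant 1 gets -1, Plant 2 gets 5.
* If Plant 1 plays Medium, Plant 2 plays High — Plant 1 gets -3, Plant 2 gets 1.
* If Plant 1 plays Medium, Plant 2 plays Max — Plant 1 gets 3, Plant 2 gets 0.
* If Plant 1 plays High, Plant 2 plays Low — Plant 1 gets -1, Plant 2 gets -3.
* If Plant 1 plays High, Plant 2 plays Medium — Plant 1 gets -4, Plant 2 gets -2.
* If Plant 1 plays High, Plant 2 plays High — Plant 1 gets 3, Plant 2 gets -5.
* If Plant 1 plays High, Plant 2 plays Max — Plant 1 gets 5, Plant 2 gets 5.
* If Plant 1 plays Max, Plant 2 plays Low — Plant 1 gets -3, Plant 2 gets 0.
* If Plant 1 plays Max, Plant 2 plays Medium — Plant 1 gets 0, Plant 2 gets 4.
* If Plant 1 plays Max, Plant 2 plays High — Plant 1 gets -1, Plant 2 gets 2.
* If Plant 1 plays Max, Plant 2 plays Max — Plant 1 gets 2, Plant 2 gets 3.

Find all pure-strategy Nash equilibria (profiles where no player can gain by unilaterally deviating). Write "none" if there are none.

(Low, Low): Plant 2 can switch to Medium (-5 → -4). Not NE.
(Low, Medium): Plant 2 can switch to High (-4 → 4). Not NE.
(Low, High): Plant 1 gets 4, best alternative 3; Plant 2 gets 4, best alternative 2. No profitable deviation — NE.
(Low, Max): Plant 1 can switch to High (4 → 5). Not NE.
(Medium, Low): Plant 1 can switch to Low (-4 → 2). Not NE.
(Medium, Medium): Plant 1 can switch to Low (-1 → 1). Not NE.
(Medium, High): Plant 1 can switch to Low (-3 → 4). Not NE.
(High, Max): Plant 1 gets 5, best alternative 4; Plant 2 gets 5, best alternative -2. No profitable deviation — NE.
(The remaining 8 profiles each have a profitable deviation by the same check.)

Pure-strategy Nash equilibria: (Low, High) and (High, Max)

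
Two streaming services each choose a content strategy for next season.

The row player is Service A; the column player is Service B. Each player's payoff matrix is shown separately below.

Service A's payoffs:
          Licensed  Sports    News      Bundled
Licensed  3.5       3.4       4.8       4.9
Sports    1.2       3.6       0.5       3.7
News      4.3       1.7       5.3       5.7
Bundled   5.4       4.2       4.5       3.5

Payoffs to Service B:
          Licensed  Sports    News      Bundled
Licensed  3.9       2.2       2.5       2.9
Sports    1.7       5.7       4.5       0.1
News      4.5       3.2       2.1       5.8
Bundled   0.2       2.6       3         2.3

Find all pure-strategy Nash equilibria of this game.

Mark each player's best response to every combination of opponents' strategies; a profile where every player is best-responding is a pure Nash equilibrium.
Service A against Licensed: payoffs 3.5, 1.2, 4.3, 5.4 → best response Bundled.
Service A against Sports: payoffs 3.4, 3.6, 1.7, 4.2 → best response Bundled.
Service A against News: payoffs 4.8, 0.5, 5.3, 4.5 → best response News.
Service A against Bundled: payoffs 4.9, 3.7, 5.7, 3.5 → best response News.
Service B against Licensed: payoffs 3.9, 2.2, 2.5, 2.9 → best response Licensed.
Service B against Sports: payoffs 1.7, 5.7, 4.5, 0.1 → best response Sports.
Service B against News: payoffs 4.5, 3.2, 2.1, 5.8 → best response Bundled.
Service B against Bundled: payoffs 0.2, 2.6, 3, 2.3 → best response News.
Mutual best responses: (News, Bundled).

Pure NE: (News, Bundled)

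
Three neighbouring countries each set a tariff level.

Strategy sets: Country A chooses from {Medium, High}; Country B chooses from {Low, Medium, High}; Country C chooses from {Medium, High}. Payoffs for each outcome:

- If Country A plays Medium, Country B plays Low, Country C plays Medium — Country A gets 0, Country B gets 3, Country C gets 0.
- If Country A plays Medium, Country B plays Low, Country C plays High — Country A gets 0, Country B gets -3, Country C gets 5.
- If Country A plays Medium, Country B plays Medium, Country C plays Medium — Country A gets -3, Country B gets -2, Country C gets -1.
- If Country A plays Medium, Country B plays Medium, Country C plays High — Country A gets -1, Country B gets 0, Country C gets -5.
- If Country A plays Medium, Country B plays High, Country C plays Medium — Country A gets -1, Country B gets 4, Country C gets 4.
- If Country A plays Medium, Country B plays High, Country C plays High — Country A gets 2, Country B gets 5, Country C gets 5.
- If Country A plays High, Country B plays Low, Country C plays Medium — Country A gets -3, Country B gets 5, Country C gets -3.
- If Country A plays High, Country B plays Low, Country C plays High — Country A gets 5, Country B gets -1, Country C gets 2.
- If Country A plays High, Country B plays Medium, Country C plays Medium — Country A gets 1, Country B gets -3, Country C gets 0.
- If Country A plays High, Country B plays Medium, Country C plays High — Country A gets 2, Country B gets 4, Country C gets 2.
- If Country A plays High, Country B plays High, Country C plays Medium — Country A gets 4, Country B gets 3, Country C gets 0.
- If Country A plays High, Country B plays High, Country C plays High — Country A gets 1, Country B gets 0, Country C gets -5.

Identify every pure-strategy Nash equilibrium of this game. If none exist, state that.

(Medium, Low, Medium): Country B can switch to High (3 → 4). Not NE.
(Medium, Low, High): Country A can switch to High (0 → 5). Not NE.
(Medium, Medium, Medium): Country A can switch to High (-3 → 1). Not NE.
(Medium, Medium, High): Country A can switch to High (-1 → 2). Not NE.
(Medium, High, Medium): Country A can switch to High (-1 → 4). Not NE.
(Medium, High, High): Country A gets 2, best alternative 1; Country B gets 5, best alternative 0; Country C gets 5, best alternative 4. No profitable deviation — NE.
(High, Low, Medium): Country A can switch to Medium (-3 → 0). Not NE.
(High, Low, High): Country B can switch to Medium (-1 → 4). Not NE.
(High, Medium, Medium): Country B can switch to Low (-3 → 5). Not NE.
(High, Medium, High): Country A gets 2, best alternative -1; Country B gets 4, best alternative 0; Country C gets 2, best alternative 0. No profitable deviation — NE.
(High, High, Medium): Country B can switch to Low (3 → 5). Not NE.
(High, High, High): Country A can switch to Medium (1 → 2). Not NE.

The pure Nash equilibria are (Medium, High, High); (High, Medium, High).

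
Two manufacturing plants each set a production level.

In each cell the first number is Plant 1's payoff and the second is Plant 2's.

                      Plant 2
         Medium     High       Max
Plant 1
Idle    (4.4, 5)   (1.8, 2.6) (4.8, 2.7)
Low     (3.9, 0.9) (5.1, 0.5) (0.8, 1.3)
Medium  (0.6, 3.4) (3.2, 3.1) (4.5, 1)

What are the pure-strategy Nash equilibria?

(Idle, Medium): Plant 1 gets 4.4, best alternative 3.9; Plant 2 gets 5, best alternative 2.7. No profitable deviation — NE.
(Idle, High): Plant 1 can switch to Low (1.8 → 5.1). Not NE.
(Idle, Max): Plant 2 can switch to Medium (2.7 → 5). Not NE.
(Low, Medium): Plant 1 can switch to Idle (3.9 → 4.4). Not NE.
(Low, High): Plant 2 can switch to Medium (0.5 → 0.9). Not NE.
(Low, Max): Plant 1 can switch to Idle (0.8 → 4.8). Not NE.
(Medium, Medium): Plant 1 can switch to Idle (0.6 → 4.4). Not NE.
(Medium, High): Plant 1 can switch to Low (3.2 → 5.1). Not NE.
(Medium, Max): Plant 1 can switch to Idle (4.5 → 4.8). Not NE.

Pure NE: (Idle, Medium)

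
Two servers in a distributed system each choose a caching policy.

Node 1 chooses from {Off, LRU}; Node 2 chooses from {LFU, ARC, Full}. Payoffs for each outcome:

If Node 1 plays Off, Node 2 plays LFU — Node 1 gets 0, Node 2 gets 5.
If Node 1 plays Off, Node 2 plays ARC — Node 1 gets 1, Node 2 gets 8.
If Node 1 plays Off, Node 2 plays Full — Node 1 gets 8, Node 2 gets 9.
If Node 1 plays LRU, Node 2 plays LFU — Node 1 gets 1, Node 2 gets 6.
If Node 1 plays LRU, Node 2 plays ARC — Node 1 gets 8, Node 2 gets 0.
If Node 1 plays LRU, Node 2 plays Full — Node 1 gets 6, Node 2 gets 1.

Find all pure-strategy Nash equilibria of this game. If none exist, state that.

The pure Nash equilibria are (Off, Full), (LRU, LFU).

Node 1 against LFU: payoffs 0, 1 → best response LRU.
Node 1 against ARC: payoffs 1, 8 → best response LRU.
Node 1 against Full: payoffs 8, 6 → best response Off.
Node 2 against Off: payoffs 5, 8, 9 → best response Full.
Node 2 against LRU: payoffs 6, 0, 1 → best response LFU.
Mutual best responses: (Off, Full); (LRU, LFU).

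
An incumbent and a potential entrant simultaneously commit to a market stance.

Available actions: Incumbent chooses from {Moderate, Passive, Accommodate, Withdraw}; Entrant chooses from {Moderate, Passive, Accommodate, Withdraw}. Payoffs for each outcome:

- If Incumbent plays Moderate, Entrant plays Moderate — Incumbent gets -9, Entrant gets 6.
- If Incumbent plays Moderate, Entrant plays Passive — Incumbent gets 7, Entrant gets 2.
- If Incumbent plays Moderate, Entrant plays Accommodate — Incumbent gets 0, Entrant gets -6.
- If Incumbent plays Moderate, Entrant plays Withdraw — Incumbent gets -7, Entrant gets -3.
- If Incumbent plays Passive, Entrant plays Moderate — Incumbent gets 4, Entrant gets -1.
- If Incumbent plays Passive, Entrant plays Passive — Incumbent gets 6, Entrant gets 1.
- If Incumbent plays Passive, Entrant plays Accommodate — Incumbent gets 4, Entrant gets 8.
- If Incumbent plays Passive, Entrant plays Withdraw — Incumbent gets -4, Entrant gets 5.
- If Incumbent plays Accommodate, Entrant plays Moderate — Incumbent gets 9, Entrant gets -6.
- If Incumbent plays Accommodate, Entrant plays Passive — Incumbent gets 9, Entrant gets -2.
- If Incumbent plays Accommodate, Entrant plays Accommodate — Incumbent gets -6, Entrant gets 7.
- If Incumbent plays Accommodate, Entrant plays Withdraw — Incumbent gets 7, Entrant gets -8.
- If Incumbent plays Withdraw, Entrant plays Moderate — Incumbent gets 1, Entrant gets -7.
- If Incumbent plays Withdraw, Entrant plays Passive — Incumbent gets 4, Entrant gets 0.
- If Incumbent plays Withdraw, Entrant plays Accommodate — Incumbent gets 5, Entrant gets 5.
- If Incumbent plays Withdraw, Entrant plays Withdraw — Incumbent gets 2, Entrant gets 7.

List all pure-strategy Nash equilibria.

No pure-strategy Nash equilibrium.

Incumbent against Moderate: payoffs -9, 4, 9, 1 → best response Accommodate.
Incumbent against Passive: payoffs 7, 6, 9, 4 → best response Accommodate.
Incumbent against Accommodate: payoffs 0, 4, -6, 5 → best response Withdraw.
Incumbent against Withdraw: payoffs -7, -4, 7, 2 → best response Accommodate.
Entrant against Moderate: payoffs 6, 2, -6, -3 → best response Moderate.
Entrant against Passive: payoffs -1, 1, 8, 5 → best response Accommodate.
Entrant against Accommodate: payoffs -6, -2, 7, -8 → best response Accommodate.
Entrant against Withdraw: payoffs -7, 0, 5, 7 → best response Withdraw.
No profile is a mutual best response for all players.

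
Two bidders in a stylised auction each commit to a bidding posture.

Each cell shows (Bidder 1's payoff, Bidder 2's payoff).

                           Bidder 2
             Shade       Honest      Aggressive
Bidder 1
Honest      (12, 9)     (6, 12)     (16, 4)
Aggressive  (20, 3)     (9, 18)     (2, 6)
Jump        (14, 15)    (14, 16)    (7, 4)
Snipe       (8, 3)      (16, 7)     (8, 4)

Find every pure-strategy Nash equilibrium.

Pure NE: (Snipe, Honest)

Bidder 1 against Shade: payoffs 12, 20, 14, 8 → best response Aggressive.
Bidder 1 against Honest: payoffs 6, 9, 14, 16 → best response Snipe.
Bidder 1 against Aggressive: payoffs 16, 2, 7, 8 → best response Honest.
Bidder 2 against Honest: payoffs 9, 12, 4 → best response Honest.
Bidder 2 against Aggressive: payoffs 3, 18, 6 → best response Honest.
Bidder 2 against Jump: payoffs 15, 16, 4 → best response Honest.
Bidder 2 against Snipe: payoffs 3, 7, 4 → best response Honest.
Mutual best responses: (Snipe, Honest).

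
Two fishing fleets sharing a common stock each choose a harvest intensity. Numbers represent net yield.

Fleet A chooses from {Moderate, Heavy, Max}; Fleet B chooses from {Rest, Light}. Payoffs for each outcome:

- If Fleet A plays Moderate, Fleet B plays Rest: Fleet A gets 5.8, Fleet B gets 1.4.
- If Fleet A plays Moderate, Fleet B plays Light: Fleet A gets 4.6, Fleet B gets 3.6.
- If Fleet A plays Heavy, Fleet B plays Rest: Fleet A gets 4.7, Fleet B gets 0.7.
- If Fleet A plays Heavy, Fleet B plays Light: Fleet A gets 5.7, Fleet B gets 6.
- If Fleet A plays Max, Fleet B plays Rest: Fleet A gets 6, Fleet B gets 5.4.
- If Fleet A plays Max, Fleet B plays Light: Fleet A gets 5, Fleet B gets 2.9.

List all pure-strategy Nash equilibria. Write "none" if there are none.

(Heavy, Light); (Max, Rest)

Mark each player's best response to every combination of opponents' strategies; a profile where every player is best-responding is a pure Nash equilibrium.
Fleet A against Rest: payoffs 5.8, 4.7, 6 → best response Max.
Fleet A against Light: payoffs 4.6, 5.7, 5 → best response Heavy.
Fleet B against Moderate: payoffs 1.4, 3.6 → best response Light.
Fleet B against Heavy: payoffs 0.7, 6 → best response Light.
Fleet B against Max: payoffs 5.4, 2.9 → best response Rest.
Mutual best responses: (Heavy, Light); (Max, Rest).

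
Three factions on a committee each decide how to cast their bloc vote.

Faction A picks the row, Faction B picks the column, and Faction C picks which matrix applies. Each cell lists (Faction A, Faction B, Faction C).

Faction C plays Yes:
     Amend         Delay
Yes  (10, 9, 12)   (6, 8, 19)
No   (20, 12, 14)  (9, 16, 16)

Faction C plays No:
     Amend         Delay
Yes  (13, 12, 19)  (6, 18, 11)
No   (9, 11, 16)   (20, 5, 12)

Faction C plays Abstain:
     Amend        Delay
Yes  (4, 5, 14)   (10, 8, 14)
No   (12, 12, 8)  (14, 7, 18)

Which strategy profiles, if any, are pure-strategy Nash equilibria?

There is no pure-strategy Nash equilibrium.

(Yes, Amend, Yes): Faction A can switch to No (10 → 20). Not NE.
(Yes, Amend, No): Faction B can switch to Delay (12 → 18). Not NE.
(Yes, Amend, Abstain): Faction A can switch to No (4 → 12). Not NE.
(Yes, Delay, Yes): Faction A can switch to No (6 → 9). Not NE.
(Yes, Delay, No): Faction A can switch to No (6 → 20). Not NE.
(Yes, Delay, Abstain): Faction A can switch to No (10 → 14). Not NE.
(No, Amend, Yes): Faction B can switch to Delay (12 → 16). Not NE.
(No, Amend, No): Faction A can switch to Yes (9 → 13). Not NE.
(The remaining 4 profiles each have a profitable deviation by the same check.)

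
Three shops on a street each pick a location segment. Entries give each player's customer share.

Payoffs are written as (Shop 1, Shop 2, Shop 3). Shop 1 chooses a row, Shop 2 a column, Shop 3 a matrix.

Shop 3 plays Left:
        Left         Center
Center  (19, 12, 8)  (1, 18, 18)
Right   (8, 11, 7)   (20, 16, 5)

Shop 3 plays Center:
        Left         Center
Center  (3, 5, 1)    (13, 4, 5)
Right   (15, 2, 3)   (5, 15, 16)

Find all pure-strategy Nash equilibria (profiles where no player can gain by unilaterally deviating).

none

Mark each player's best response to every combination of opponents' strategies; a profile where every player is best-responding is a pure Nash equilibrium.
Shop 1 against (Left, Left): payoffs 19, 8 → best response Center.
Shop 1 against (Left, Center): payoffs 3, 15 → best response Right.
Shop 1 against (Center, Left): payoffs 1, 20 → best response Right.
Shop 1 against (Center, Center): payoffs 13, 5 → best response Center.
Shop 2 against (Center, Left): payoffs 12, 18 → best response Center.
Shop 2 against (Center, Center): payoffs 5, 4 → best response Left.
Shop 2 against (Right, Left): payoffs 11, 16 → best response Center.
Shop 2 against (Right, Center): payoffs 2, 15 → best response Center.
Shop 3 against (Center, Left): payoffs 8, 1 → best response Left.
Shop 3 against (Center, Center): payoffs 18, 5 → best response Left.
Shop 3 against (Right, Left): payoffs 7, 3 → best response Left.
Shop 3 against (Right, Center): payoffs 5, 16 → best response Center.
No profile is a mutual best response for all players.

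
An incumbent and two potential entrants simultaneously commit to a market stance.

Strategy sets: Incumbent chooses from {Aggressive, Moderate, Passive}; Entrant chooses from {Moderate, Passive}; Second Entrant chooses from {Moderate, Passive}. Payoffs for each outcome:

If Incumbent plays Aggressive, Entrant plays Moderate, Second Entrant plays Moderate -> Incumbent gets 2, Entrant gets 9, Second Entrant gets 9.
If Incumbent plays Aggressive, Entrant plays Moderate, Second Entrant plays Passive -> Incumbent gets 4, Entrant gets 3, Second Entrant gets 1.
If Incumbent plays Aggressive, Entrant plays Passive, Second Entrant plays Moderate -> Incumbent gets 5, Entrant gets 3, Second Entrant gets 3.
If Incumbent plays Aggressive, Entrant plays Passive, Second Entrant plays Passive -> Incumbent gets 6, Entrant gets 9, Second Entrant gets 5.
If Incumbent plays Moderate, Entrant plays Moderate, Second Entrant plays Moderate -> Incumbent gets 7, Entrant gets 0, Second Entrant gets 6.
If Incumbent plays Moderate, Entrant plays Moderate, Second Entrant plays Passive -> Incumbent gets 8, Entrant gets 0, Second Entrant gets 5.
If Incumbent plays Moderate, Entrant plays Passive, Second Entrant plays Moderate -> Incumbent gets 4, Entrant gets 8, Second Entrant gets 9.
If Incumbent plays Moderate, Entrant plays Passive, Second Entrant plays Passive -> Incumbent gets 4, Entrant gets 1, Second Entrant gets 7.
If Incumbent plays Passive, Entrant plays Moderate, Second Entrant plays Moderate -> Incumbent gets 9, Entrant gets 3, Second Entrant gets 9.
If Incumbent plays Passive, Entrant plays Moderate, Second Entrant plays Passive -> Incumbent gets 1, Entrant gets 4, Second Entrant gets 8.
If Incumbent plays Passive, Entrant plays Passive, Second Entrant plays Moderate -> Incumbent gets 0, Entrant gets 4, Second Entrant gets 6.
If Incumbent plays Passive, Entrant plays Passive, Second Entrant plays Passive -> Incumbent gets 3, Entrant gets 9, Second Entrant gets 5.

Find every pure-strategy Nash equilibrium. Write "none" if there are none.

The unique pure-strategy Nash equilibrium is (Aggressive, Passive, Passive).

Incumbent against (Moderate, Moderate): payoffs 2, 7, 9 → best response Passive.
Incumbent against (Moderate, Passive): payoffs 4, 8, 1 → best response Moderate.
Incumbent against (Passive, Moderate): payoffs 5, 4, 0 → best response Aggressive.
Incumbent against (Passive, Passive): payoffs 6, 4, 3 → best response Aggressive.
Entrant against (Aggressive, Moderate): payoffs 9, 3 → best response Moderate.
Entrant against (Aggressive, Passive): payoffs 3, 9 → best response Passive.
Entrant against (Moderate, Moderate): payoffs 0, 8 → best response Passive.
Entrant against (Moderate, Passive): payoffs 0, 1 → best response Passive.
Entrant against (Passive, Moderate): payoffs 3, 4 → best response Passive.
Entrant against (Passive, Passive): payoffs 4, 9 → best response Passive.
Second Entrant against (Aggressive, Moderate): payoffs 9, 1 → best response Moderate.
Second Entrant against (Aggressive, Passive): payoffs 3, 5 → best response Passive.
Second Entrant against (Moderate, Moderate): payoffs 6, 5 → best response Moderate.
Second Entrant against (Moderate, Passive): payoffs 9, 7 → best response Moderate.
Second Entrant against (Passive, Moderate): payoffs 9, 8 → best response Moderate.
Second Entrant against (Passive, Passive): payoffs 6, 5 → best response Moderate.
Mutual best responses: (Aggressive, Passive, Passive).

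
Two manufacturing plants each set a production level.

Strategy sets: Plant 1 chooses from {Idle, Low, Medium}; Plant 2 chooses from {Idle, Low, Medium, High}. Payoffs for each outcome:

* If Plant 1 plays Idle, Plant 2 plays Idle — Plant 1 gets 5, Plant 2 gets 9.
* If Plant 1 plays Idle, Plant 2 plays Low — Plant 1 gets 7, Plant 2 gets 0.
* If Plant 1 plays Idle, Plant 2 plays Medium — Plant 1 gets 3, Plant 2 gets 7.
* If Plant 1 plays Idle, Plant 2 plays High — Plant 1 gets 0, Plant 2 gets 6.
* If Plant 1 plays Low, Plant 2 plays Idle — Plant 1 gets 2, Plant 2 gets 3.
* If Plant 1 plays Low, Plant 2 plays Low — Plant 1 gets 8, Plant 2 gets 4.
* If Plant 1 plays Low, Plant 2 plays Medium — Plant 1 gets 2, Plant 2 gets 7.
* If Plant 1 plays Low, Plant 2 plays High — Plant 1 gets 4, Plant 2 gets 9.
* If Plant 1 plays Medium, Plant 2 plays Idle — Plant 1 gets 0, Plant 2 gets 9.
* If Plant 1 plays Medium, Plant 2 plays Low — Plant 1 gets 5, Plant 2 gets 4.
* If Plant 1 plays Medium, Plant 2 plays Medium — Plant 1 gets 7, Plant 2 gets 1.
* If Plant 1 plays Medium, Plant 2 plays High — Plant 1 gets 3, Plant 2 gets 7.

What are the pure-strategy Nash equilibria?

The pure Nash equilibria are (Idle, Idle); (Low, High).

(Idle, Idle): Plant 1 gets 5, best alternative 2; Plant 2 gets 9, best alternative 7. No profitable deviation — NE.
(Idle, Low): Plant 1 can switch to Low (7 → 8). Not NE.
(Idle, Medium): Plant 1 can switch to Medium (3 → 7). Not NE.
(Idle, High): Plant 1 can switch to Low (0 → 4). Not NE.
(Low, Idle): Plant 1 can switch to Idle (2 → 5). Not NE.
(Low, Low): Plant 2 can switch to Medium (4 → 7). Not NE.
(Low, Medium): Plant 1 can switch to Idle (2 → 3). Not NE.
(Low, High): Plant 1 gets 4, best alternative 3; Plant 2 gets 9, best alternative 7. No profitable deviation — NE.
(The remaining 4 profiles each have a profitable deviation by the same check.)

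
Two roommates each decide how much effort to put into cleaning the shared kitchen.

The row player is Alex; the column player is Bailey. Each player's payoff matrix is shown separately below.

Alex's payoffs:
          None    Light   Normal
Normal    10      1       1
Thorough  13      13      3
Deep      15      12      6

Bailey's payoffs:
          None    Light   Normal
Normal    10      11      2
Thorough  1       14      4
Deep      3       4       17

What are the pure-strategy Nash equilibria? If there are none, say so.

(Thorough, Light), (Deep, Normal)

For each strategy profile, look for a profitable unilateral deviation.
(Normal, None): Alex can switch to Thorough (10 → 13). Not NE.
(Normal, Light): Alex can switch to Thorough (1 → 13). Not NE.
(Normal, Normal): Alex can switch to Thorough (1 → 3). Not NE.
(Thorough, None): Alex can switch to Deep (13 → 15). Not NE.
(Thorough, Light): Alex gets 13, best alternative 12; Bailey gets 14, best alternative 4. No profitable deviation — NE.
(Thorough, Normal): Alex can switch to Deep (3 → 6). Not NE.
(Deep, None): Bailey can switch to Light (3 → 4). Not NE.
(Deep, Light): Alex can switch to Thorough (12 → 13). Not NE.
(Deep, Normal): Alex gets 6, best alternative 3; Bailey gets 17, best alternative 4. No profitable deviation — NE.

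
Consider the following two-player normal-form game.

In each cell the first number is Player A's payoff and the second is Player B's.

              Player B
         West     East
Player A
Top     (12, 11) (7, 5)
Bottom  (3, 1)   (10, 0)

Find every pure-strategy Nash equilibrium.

For each player, find the best response to each opponent profile; mutual best responses are the pure NE.
Player A against West: payoffs 12, 3 → best response Top.
Player A against East: payoffs 7, 10 → best response Bottom.
Player B against Top: payoffs 11, 5 → best response West.
Player B against Bottom: payoffs 1, 0 → best response West.
Mutual best responses: (Top, West).

The unique pure-strategy Nash equilibrium is (Top, West).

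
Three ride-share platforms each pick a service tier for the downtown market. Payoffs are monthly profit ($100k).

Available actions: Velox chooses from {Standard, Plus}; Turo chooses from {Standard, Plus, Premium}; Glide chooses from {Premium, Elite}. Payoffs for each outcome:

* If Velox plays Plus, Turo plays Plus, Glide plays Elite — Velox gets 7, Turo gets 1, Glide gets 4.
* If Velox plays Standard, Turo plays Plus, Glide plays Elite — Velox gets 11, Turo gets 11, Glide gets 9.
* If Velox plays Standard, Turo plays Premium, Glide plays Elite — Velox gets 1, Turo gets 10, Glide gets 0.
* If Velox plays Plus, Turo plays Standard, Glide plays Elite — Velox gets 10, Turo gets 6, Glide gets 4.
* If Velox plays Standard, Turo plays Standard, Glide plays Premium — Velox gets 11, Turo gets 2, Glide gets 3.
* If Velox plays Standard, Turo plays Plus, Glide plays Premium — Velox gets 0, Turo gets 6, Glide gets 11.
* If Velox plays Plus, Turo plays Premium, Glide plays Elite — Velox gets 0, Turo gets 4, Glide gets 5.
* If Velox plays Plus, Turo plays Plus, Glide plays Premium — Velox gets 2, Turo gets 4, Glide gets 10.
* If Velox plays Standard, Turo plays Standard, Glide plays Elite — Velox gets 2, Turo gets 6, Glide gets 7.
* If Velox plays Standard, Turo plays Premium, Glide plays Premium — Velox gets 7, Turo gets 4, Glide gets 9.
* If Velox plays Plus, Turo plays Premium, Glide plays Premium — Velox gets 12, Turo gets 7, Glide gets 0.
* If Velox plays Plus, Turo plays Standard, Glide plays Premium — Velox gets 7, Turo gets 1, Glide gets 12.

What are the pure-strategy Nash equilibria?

Velox against (Standard, Premium): payoffs 11, 7 → best response Standard.
Velox against (Standard, Elite): payoffs 2, 10 → best response Plus.
Velox against (Plus, Premium): payoffs 0, 2 → best response Plus.
Velox against (Plus, Elite): payoffs 11, 7 → best response Standard.
Velox against (Premium, Premium): payoffs 7, 12 → best response Plus.
Velox against (Premium, Elite): payoffs 1, 0 → best response Standard.
Turo against (Standard, Premium): payoffs 2, 6, 4 → best response Plus.
Turo against (Standard, Elite): payoffs 6, 11, 10 → best response Plus.
Turo against (Plus, Premium): payoffs 1, 4, 7 → best response Premium.
Turo against (Plus, Elite): payoffs 6, 1, 4 → best response Standard.
Glide against (Standard, Standard): payoffs 3, 7 → best response Elite.
Glide against (Standard, Plus): payoffs 11, 9 → best response Premium.
Glide against (Standard, Premium): payoffs 9, 0 → best response Premium.
Glide against (Plus, Standard): payoffs 12, 4 → best response Premium.
Glide against (Plus, Plus): payoffs 10, 4 → best response Premium.
Glide against (Plus, Premium): payoffs 0, 5 → best response Elite.
No profile is a mutual best response for all players.

none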